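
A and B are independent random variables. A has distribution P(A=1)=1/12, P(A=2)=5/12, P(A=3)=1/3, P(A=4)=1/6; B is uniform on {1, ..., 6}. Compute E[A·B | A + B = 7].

32/3

P(A + B = 7) = 1/6.
Summing AB·P(x,y) over outcomes with A + B = 7 gives 16/9.
E[A·B | A + B = 7] = (16/9) / (1/6) = 32/3.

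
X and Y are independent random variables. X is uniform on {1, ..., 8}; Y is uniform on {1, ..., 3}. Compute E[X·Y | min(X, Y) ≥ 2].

P(min(X, Y) ≥ 2) = 7/12.
Summing XY·P(x,y) over outcomes with min(X, Y) ≥ 2 gives 175/24.
E[X·Y | min(X, Y) ≥ 2] = (175/24) / (7/12) = 25/2.

25/2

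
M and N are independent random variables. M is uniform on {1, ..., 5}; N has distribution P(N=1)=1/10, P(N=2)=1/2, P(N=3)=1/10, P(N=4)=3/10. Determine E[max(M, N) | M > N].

49/12

P(M > N) = 12/25.
Summing max(M,N)·P(x,y) over outcomes with M > N gives 49/25.
E[max(M, N) | M > N] = (49/25) / (12/25) = 49/12.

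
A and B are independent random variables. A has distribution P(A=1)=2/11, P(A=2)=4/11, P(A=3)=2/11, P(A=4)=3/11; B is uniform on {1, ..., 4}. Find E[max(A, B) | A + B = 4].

P(A + B = 4) = 2/11.
Summing max(A,B)·P(x,y) over outcomes with A + B = 4 gives 5/11.
E[max(A, B) | A + B = 4] = (5/11) / (2/11) = 5/2.

5/2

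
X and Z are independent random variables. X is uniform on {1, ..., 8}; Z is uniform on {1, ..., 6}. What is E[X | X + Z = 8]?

9/2

Outcomes with X + Z = 8: (2,6), (3,5), (4,4), (5,3), (6,2), (7,1), each with probability 1/48.
E[X | X + Z = 8] = (2 + 3 + 4 + 5 + 6 + 7) / 6 = 9/2.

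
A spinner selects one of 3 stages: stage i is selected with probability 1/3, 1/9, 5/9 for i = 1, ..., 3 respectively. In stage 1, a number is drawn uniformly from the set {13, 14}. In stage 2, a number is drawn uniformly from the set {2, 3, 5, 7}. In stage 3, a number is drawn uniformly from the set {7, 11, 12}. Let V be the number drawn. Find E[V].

379/36

E[V | stage 1] = (13+14)/2 = 27/2.
E[V | stage 2] = (2+3+5+7)/4 = 17/4.
E[V | stage 3] = (7+11+12)/3 = 10.
By the law of total expectation,
E[V] = (1/3)·(27/2) + (1/9)·(17/4) + (5/9)·(10) = 379/36.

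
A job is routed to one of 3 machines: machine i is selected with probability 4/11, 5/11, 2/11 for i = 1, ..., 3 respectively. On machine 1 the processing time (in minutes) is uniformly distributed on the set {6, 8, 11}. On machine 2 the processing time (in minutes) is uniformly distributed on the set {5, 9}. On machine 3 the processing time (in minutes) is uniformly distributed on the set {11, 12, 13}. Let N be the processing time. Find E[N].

277/33

E[N | machine 1] = (6+8+11)/3 = 25/3.
E[N | machine 2] = (5+9)/2 = 7.
E[N | machine 3] = (11+12+13)/3 = 12.
By the law of total expectation,
E[N] = (4/11)·(25/3) + (5/11)·(7) + (2/11)·(12) = 277/33.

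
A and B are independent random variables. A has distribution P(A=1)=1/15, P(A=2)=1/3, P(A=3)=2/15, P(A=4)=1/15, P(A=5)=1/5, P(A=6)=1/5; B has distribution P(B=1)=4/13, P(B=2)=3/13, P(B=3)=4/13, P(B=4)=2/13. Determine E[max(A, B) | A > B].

185/41

P(A > B) = 41/65.
Summing max(A,B)·P(x,y) over outcomes with A > B gives 37/13.
E[max(A, B) | A > B] = (37/13) / (41/65) = 185/41.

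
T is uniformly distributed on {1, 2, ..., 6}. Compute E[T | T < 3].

Given T < 3, T is equally likely to be any of {1, 2}.
E[T | T < 3] = (1 + 2) / 2 = 3/2.

3/2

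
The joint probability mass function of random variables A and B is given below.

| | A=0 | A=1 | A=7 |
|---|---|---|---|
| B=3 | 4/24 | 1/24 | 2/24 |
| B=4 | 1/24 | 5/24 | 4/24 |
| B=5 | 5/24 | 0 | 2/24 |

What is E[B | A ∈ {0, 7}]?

P(A ∈ {0, 7}) = 3/4.
Σ B·P over the event = 3·(4/24) + 4·(1/24) + 5·(5/24) + 3·(2/24) + 4·(4/24) + 5·(2/24) = 73/24.
E[B | A ∈ {0, 7}] = (73/24) / (3/4) = 73/18.

73/18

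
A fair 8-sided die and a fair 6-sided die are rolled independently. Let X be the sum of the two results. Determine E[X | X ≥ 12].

38/3

P(X ≥ 12) = 1/8.
Σ over the event: 12·1/16 + 13·1/24 + 14·1/48 = 19/12.
E[X | X ≥ 12] = (19/12) / (1/8) = 38/3.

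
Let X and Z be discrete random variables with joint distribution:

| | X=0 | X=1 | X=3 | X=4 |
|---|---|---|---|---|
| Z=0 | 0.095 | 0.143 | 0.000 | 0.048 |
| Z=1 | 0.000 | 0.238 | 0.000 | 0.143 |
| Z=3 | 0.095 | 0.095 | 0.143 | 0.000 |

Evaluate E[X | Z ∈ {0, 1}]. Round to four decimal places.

1.7166

P(Z ∈ {0, 1}) = 0.667.
Σ X·P over the event = 0·(0.095) + 1·(0.143) + 1·(0.238) + 4·(0.048) + 4·(0.143) = 1.145.
E[X | Z ∈ {0, 1}] = (1.145) / (0.667) = 1.7166.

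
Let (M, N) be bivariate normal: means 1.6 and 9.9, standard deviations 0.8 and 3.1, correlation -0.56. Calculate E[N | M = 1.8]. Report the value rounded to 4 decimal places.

The regression of N on M has slope ρ·σ_N/σ_M and passes through (μ_M, μ_N).
E[N | M=1.8] = 9.9 + (-0.56)·(3.1/0.8)·(1.8 − (1.6)) = 9.9 + (-2.17)·(0.2) = 9.4660.

9.4660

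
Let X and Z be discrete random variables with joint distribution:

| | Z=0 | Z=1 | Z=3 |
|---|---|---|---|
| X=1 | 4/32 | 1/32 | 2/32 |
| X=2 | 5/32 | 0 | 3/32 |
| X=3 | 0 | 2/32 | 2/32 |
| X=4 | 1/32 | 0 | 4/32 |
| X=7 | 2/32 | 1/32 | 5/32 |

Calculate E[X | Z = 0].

8/3

P(Z = 0) = 3/8.
Σ X·P over the event = 1·(4/32) + 2·(5/32) + 4·(1/32) + 7·(2/32) = 1.
E[X | Z = 0] = (1) / (3/8) = 8/3.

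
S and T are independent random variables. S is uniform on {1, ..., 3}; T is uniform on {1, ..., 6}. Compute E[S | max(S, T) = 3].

12/5

Outcomes with max(S, T) = 3: (1,3), (2,3), (3,1), (3,2), (3,3), each with probability 1/18.
E[S | max(S, T) = 3] = (1 + 2 + 3 + 3 + 3) / 5 = 12/5.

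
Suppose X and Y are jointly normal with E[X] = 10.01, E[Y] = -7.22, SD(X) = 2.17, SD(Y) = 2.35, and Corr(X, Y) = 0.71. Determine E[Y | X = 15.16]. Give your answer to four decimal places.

The regression of Y on X has slope ρ·σ_Y/σ_X and passes through (μ_X, μ_Y).
E[Y | X=15.16] = -7.22 + (0.71)·(2.35/2.17)·(15.16 − (10.01)) = -7.22 + (0.76889)·(5.15) = -3.2602.

-3.2602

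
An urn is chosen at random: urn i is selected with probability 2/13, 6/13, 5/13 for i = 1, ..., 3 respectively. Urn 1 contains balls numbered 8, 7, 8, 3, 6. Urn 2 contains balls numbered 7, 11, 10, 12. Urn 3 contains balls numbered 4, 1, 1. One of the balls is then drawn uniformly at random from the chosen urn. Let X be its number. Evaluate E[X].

E[X | urn 1] = (8+7+8+3+6)/5 = 32/5.
E[X | urn 2] = (7+11+10+12)/4 = 10.
E[X | urn 3] = (4+1+1)/3 = 2.
By the law of total expectation,
E[X] = (2/13)·(32/5) + (6/13)·(10) + (5/13)·(2) = 414/65.

414/65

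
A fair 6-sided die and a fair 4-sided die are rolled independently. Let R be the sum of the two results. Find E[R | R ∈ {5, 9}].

P(R ∈ {5, 9}) = 1/4.
Σ over the event: 5·1/6 + 9·1/12 = 19/12.
E[R | R ∈ {5, 9}] = (19/12) / (1/4) = 19/3.

19/3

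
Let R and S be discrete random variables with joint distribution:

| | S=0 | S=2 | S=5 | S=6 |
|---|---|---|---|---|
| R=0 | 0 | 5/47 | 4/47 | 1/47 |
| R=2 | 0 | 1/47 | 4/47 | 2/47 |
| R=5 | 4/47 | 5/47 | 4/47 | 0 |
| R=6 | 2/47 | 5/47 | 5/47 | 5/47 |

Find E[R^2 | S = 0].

P(S = 0) = 6/47.
Summing R^2·P(R=x,S=y) over the conditioning event gives 172/47.
E[R^2 | S = 0] = (172/47) / (6/47) = 86/3.

86/3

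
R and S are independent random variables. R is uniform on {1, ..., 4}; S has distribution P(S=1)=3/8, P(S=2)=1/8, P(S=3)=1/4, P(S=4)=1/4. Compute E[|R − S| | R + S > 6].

2/3

P(R + S > 6) = 3/16.
Summing |R−S|·P(x,y) over outcomes with R + S > 6 gives 1/8.
E[|R − S| | R + S > 6] = (1/8) / (3/16) = 2/3.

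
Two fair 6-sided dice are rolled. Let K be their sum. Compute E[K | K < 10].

P(K < 10) = 5/6.
Σ over the event: 2·1/36 + 3·1/18 + 4·1/12 + 5·1/9 + 6·5/36 + 7·1/6 + 8·5/36 + 9·1/9 = 47/9.
E[K | K < 10] = (47/9) / (5/6) = 94/15.

94/15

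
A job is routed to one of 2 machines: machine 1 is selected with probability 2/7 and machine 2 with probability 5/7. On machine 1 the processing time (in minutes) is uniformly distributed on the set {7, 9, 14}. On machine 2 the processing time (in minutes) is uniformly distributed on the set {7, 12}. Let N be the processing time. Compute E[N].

135/14

E[N | machine 1] = (7+9+14)/3 = 10.
E[N | machine 2] = (7+12)/2 = 19/2.
E[N] = (2/7)·(10) + (5/7)·(19/2) = 135/14.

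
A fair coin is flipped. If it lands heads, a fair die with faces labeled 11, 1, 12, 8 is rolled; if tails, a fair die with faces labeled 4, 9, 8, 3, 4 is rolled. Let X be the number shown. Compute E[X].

34/5

E[X | heads] = (11+1+12+8)/4 = 8.
E[X | tails] = (4+9+8+3+4)/5 = 28/5.
E[X] = (1/2)·(8) + (1/2)·(28/5) = 34/5.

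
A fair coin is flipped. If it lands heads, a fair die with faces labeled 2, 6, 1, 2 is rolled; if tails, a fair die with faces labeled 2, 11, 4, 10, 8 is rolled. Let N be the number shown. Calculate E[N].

39/8

E[N | heads] = (2+6+1+2)/4 = 11/4.
E[N | tails] = (2+11+4+10+8)/5 = 7.
By the law of total expectation,
E[N] = (1/2)·(11/4) + (1/2)·(7) = 39/8.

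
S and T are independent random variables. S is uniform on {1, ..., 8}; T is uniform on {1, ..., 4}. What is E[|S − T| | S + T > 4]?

3

P(S + T > 4) = 13/16.
Summing |S−T|·P(x,y) over outcomes with S + T > 4 gives 39/16.
E[|S − T| | S + T > 4] = (39/16) / (13/16) = 3.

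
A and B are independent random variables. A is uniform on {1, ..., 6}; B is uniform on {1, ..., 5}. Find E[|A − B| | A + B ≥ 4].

53/27

P(A + B ≥ 4) = 9/10.
Summing |A−B|·P(x,y) over outcomes with A + B ≥ 4 gives 53/30.
E[|A − B| | A + B ≥ 4] = (53/30) / (9/10) = 53/27.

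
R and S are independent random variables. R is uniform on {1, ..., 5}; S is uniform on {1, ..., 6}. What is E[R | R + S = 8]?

7/2

Outcomes with R + S = 8: (2,6), (3,5), (4,4), (5,3), each with probability 1/30.
E[R | R + S = 8] = (2 + 3 + 4 + 5) / 4 = 7/2.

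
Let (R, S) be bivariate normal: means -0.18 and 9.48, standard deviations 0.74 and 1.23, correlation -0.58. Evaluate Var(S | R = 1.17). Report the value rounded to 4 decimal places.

1.0040

Var(S | R=x) = (1 − ρ²)·σ_S².
Var(S | R=1.17) = (1.23)²·(1 − (-0.58)²) = 1.5129·0.6636 = 1.0040.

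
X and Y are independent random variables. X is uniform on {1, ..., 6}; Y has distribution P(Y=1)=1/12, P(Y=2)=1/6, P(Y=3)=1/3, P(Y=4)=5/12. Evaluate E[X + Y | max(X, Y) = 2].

P(max(X, Y) = 2) = 5/72.
Summing (X+Y)·P(x,y) over outcomes with max(X, Y) = 2 gives 17/72.
E[X + Y | max(X, Y) = 2] = (17/72) / (5/72) = 17/5.

17/5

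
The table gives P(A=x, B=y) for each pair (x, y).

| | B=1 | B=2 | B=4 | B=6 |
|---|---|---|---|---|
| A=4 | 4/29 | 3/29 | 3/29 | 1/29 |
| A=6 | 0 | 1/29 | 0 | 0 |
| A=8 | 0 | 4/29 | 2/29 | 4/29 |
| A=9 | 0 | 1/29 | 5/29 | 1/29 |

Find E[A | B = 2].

P(B = 2) = 9/29.
Σ A·P over the event = 4·(3/29) + 6·(1/29) + 8·(4/29) + 9·(1/29) = 59/29.
E[A | B = 2] = (59/29) / (9/29) = 59/9.

59/9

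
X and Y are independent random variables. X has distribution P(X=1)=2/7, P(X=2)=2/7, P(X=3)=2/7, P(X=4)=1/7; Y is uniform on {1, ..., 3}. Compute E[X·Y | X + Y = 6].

P(X + Y = 6) = 1/7.
Summing XY·P(x,y) over outcomes with X + Y = 6 gives 26/21.
E[X·Y | X + Y = 6] = (26/21) / (1/7) = 26/3.

26/3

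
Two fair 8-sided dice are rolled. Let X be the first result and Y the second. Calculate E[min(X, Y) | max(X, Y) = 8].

P(max(X, Y) = 8) = 15/64.
Summing min(X,Y)·P(x,y) over outcomes with max(X, Y) = 8 gives 1.
E[min(X, Y) | max(X, Y) = 8] = (1) / (15/64) = 64/15.

64/15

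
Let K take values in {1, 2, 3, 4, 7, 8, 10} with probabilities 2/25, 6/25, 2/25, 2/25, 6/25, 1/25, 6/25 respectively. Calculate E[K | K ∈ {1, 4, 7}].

P(K ∈ {1, 4, 7}) = 2/5.
Σ over the event: 1·2/25 + 4·2/25 + 7·6/25 = 52/25.
E[K | K ∈ {1, 4, 7}] = (52/25) / (2/5) = 26/5.

26/5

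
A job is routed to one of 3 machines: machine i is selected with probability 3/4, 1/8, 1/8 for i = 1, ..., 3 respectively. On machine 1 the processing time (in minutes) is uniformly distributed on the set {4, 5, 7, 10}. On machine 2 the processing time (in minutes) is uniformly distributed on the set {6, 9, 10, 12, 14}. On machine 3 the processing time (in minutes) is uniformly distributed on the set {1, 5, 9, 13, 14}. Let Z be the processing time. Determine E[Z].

36/5

E[Z | machine 1] = (4+5+7+10)/4 = 13/2.
E[Z | machine 2] = (6+9+10+12+14)/5 = 51/5.
E[Z | machine 3] = (1+5+9+13+14)/5 = 42/5.
By the law of total expectation,
E[Z] = (3/4)·(13/2) + (1/8)·(51/5) + (1/8)·(42/5) = 36/5.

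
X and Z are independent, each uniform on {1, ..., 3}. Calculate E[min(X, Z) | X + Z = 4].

4/3

Outcomes with X + Z = 4: (1,3), (2,2), (3,1), each with probability 1/9.
E[min(X, Z) | X + Z = 4] = (1 + 2 + 1) / 3 = 4/3.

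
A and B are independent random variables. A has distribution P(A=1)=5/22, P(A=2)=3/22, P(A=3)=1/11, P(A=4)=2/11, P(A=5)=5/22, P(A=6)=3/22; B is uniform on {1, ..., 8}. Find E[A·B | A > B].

320/27

P(A > B) = 27/88.
Summing AB·P(x,y) over outcomes with A > B gives 40/11.
E[A·B | A > B] = (40/11) / (27/88) = 320/27.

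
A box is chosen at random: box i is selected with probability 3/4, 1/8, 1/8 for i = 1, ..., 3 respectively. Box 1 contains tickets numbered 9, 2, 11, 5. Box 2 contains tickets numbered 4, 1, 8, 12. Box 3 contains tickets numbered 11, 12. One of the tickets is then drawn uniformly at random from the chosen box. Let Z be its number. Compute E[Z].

E[Z | box 1] = (9+2+11+5)/4 = 27/4.
E[Z | box 2] = (4+1+8+12)/4 = 25/4.
E[Z | box 3] = (11+12)/2 = 23/2.
E[Z] = (3/4)·(27/4) + (1/8)·(25/4) + (1/8)·(23/2) = 233/32.

233/32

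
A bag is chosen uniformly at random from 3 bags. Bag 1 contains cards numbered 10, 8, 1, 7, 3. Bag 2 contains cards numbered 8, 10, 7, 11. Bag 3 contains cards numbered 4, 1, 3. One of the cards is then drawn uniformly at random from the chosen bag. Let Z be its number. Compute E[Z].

E[Z | bag 1] = (10+8+1+7+3)/5 = 29/5.
E[Z | bag 2] = (8+10+7+11)/4 = 9.
E[Z | bag 3] = (4+1+3)/3 = 8/3.
By the law of total expectation,
E[Z] = (1/3)·(29/5) + (1/3)·(9) + (1/3)·(8/3) = 262/45.

262/45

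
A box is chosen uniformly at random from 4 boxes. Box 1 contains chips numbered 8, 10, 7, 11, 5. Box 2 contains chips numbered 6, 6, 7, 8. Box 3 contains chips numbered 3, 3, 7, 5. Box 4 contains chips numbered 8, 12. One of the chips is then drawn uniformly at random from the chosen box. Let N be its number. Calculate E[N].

E[N | box 1] = (8+10+7+11+5)/5 = 41/5.
E[N | box 2] = (6+6+7+8)/4 = 27/4.
E[N | box 3] = (3+3+7+5)/4 = 9/2.
E[N | box 4] = (8+12)/2 = 10.
E[N] = (1/4)·(41/5) + (1/4)·(27/4) + (1/4)·(9/2) + (1/4)·(10) = 589/80.

589/80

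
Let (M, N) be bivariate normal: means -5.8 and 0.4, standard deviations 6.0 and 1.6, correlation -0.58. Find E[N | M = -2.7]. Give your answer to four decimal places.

The regression of N on M has slope ρ·σ_N/σ_M and passes through (μ_M, μ_N).
E[N | M=-2.7] = 0.4 + (-0.58)·(1.6/6.0)·(-2.7 − (-5.8)) = 0.4 + (-0.15467)·(3.1) = -0.0795.

-0.0795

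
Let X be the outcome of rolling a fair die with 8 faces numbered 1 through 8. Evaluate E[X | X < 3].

3/2

Given X < 3, X is equally likely to be any of {1, 2}.
E[X | X < 3] = (1 + 2) / 2 = 3/2.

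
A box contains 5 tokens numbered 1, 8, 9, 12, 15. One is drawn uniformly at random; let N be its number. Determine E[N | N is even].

P(N is even) = 2/5.
Σ over the event: 8·1/5 + 12·1/5 = 4.
E[N | N is even] = (4) / (2/5) = 10.

10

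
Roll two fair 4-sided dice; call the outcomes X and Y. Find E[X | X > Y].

10/3

Outcomes with X > Y: (2,1), (3,1), (3,2), (4,1), (4,2), (4,3), each with probability 1/16.
E[X | X > Y] = (2 + 3 + 3 + 4 + 4 + 4) / 6 = 10/3.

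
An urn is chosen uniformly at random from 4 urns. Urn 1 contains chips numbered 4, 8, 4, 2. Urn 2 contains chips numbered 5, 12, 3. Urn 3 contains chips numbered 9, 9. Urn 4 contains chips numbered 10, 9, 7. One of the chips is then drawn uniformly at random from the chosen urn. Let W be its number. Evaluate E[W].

173/24

E[W | urn 1] = (4+8+4+2)/4 = 9/2.
E[W | urn 2] = (5+12+3)/3 = 20/3.
E[W | urn 3] = (9+9)/2 = 9.
E[W | urn 4] = (10+9+7)/3 = 26/3.
E[W] = (1/4)·(9/2) + (1/4)·(20/3) + (1/4)·(9) + (1/4)·(26/3) = 173/24.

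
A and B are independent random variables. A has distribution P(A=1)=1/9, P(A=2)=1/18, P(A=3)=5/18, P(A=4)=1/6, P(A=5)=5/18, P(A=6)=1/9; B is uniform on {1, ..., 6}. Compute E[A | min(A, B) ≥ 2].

33/8

P(min(A, B) ≥ 2) = 20/27.
Summing A·P(x,y) over outcomes with min(A, B) ≥ 2 gives 55/18.
E[A | min(A, B) ≥ 2] = (55/18) / (20/27) = 33/8.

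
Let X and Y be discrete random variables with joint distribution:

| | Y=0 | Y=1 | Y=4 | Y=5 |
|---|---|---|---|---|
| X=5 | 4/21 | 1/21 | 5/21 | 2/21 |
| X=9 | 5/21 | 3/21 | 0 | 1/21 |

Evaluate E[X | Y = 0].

65/9

P(Y = 0) = 3/7.
Σ X·P over the event = 5·(4/21) + 9·(5/21) = 65/21.
E[X | Y = 0] = (65/21) / (3/7) = 65/9.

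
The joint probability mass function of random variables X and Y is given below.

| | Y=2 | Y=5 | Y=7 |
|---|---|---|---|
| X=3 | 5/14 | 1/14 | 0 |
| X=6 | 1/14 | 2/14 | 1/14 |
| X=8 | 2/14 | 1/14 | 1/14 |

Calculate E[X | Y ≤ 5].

5

P(Y ≤ 5) = 6/7.
Σ X·P over the event = 3·(5/14) + 3·(1/14) + 6·(1/14) + 6·(2/14) + 8·(2/14) + 8·(1/14) = 30/7.
E[X | Y ≤ 5] = (30/7) / (6/7) = 5.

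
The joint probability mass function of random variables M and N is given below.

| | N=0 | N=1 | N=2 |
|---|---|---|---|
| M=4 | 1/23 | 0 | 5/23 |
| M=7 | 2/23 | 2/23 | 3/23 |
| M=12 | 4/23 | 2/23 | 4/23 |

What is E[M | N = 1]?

19/2

P(N = 1) = 4/23.
Σ M·P over the event = 7·(2/23) + 12·(2/23) = 38/23.
E[M | N = 1] = (38/23) / (4/23) = 19/2.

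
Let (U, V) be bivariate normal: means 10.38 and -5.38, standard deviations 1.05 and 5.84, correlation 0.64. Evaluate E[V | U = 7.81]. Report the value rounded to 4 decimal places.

For a bivariate normal, E[V | U=x] = μ_V + ρ·(σ_V/σ_U)·(x − μ_U).
E[V | U=7.81] = -5.38 + (0.64)·(5.84/1.05)·(7.81 − (10.38)) = -5.38 + (3.5596)·(-2.57) = -14.5282.

-14.5282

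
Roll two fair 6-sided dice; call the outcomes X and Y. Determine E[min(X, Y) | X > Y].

7/3

P(X > Y) = 5/12.
Summing min(X,Y)·P(x,y) over outcomes with X > Y gives 35/36.
E[min(X, Y) | X > Y] = (35/36) / (5/12) = 7/3.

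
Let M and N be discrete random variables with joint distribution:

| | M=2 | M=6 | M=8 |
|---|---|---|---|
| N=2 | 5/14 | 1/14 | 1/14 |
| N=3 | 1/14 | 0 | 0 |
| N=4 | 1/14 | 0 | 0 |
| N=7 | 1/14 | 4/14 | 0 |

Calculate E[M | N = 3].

2

P(N = 3) = 1/14.
Σ M·P over the event = 2·(1/14) = 1/7.
E[M | N = 3] = (1/7) / (1/14) = 2.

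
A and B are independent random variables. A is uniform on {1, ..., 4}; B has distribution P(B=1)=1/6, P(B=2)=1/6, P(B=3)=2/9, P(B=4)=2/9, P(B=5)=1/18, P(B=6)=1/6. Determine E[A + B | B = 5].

15/2

P(B = 5) = 1/18.
Summing (A+B)·P(x,y) over outcomes with B = 5 gives 5/12.
E[A + B | B = 5] = (5/12) / (1/18) = 15/2.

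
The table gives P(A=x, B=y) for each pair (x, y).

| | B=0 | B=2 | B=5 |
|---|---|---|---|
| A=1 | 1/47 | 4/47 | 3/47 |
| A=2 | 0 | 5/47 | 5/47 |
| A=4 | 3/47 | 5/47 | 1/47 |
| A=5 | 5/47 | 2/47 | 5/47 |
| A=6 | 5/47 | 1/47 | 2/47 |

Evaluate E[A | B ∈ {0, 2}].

118/31

P(B ∈ {0, 2}) = 31/47.
Summing A·P(A=x,B=y) over the conditioning event gives 118/47.
E[A | B ∈ {0, 2}] = (118/47) / (31/47) = 118/31.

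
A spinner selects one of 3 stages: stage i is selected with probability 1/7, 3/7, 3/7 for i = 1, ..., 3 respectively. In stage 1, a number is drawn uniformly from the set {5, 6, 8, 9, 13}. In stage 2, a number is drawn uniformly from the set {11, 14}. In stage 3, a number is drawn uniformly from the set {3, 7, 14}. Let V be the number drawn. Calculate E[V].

E[V | stage 1] = (5+6+8+9+13)/5 = 41/5.
E[V | stage 2] = (11+14)/2 = 25/2.
E[V | stage 3] = (3+7+14)/3 = 8.
By the law of total expectation,
E[V] = (1/7)·(41/5) + (3/7)·(25/2) + (3/7)·(8) = 697/70.

697/70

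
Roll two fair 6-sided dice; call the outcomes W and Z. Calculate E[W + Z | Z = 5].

17/2

Outcomes with Z = 5: (1,5), (2,5), (3,5), (4,5), (5,5), (6,5), each with probability 1/36.
E[W + Z | Z = 5] = (6 + 7 + 8 + 9 + 10 + 11) / 6 = 17/2.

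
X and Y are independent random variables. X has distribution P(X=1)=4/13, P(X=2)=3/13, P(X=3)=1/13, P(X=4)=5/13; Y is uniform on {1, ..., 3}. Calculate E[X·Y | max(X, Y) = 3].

P(max(X, Y) = 3) = 10/39.
Summing XY·P(x,y) over outcomes with max(X, Y) = 3 gives 16/13.
E[X·Y | max(X, Y) = 3] = (16/13) / (10/39) = 24/5.

24/5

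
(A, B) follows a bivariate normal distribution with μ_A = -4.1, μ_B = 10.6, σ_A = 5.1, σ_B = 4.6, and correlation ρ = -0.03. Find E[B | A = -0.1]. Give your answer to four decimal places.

10.4918

E[B | A=x] = μ_B + ρ(σ_B/σ_A)(x − μ_A) for jointly normal variables.
E[B | A=-0.1] = 10.6 + (-0.03)·(4.6/5.1)·(-0.1 − (-4.1)) = 10.6 + (-0.027059)·(4) = 10.4918.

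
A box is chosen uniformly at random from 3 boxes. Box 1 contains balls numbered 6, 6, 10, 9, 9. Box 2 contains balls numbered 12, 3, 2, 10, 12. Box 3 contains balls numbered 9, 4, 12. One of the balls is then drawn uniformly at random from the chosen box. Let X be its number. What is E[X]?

E[X | box 1] = (6+6+10+9+9)/5 = 8.
E[X | box 2] = (12+3+2+10+12)/5 = 39/5.
E[X | box 3] = (9+4+12)/3 = 25/3.
E[X] = (1/3)·(8) + (1/3)·(39/5) + (1/3)·(25/3) = 362/45.

362/45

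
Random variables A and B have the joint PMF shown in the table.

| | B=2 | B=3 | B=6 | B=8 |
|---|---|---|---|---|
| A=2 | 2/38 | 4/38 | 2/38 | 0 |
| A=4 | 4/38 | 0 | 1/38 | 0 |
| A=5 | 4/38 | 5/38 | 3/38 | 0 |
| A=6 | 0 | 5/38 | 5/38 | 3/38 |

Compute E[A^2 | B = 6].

P(B = 6) = 11/38.
Σ A^2·P over the event = 4·(2/38) + 16·(1/38) + 25·(3/38) + 36·(5/38) = 279/38.
E[A^2 | B = 6] = (279/38) / (11/38) = 279/11.

279/11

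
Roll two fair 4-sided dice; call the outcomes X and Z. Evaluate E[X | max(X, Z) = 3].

Outcomes with max(X, Z) = 3: (1,3), (2,3), (3,1), (3,2), (3,3), each with probability 1/16.
E[X | max(X, Z) = 3] = (1 + 2 + 3 + 3 + 3) / 5 = 12/5.

12/5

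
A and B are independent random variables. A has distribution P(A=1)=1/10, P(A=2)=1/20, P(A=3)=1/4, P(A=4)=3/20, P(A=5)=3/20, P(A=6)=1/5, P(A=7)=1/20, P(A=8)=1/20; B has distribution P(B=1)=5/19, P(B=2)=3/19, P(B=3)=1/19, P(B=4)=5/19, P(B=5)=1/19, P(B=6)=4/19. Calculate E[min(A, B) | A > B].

243/106

P(A > B) = 53/95.
Summing min(A,B)·P(x,y) over outcomes with A > B gives 243/190.
E[min(A, B) | A > B] = (243/190) / (53/95) = 243/106.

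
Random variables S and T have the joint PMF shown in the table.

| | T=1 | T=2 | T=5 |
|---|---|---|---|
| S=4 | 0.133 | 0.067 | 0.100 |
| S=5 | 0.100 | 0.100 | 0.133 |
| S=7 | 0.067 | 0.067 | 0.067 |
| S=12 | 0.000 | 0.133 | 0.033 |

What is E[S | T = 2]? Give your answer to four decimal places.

P(T = 2) = 0.367.
Σ S·P over the event = 4·(0.067) + 5·(0.100) + 7·(0.067) + 12·(0.133) = 2.833.
E[S | T = 2] = (2.833) / (0.367) = 7.7193.

7.7193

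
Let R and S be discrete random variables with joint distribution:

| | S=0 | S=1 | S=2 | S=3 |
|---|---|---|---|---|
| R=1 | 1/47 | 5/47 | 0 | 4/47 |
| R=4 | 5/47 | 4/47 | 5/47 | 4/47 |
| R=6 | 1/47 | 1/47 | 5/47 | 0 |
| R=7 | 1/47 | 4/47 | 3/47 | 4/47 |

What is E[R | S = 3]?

4

P(S = 3) = 12/47.
Σ R·P over the event = 1·(4/47) + 4·(4/47) + 7·(4/47) = 48/47.
E[R | S = 3] = (48/47) / (12/47) = 4.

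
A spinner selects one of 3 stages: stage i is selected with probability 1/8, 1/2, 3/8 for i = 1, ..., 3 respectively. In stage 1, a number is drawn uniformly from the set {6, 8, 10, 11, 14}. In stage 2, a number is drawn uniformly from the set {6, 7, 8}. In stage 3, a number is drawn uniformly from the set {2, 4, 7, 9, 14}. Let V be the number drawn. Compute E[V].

297/40

E[V | stage 1] = (6+8+10+11+14)/5 = 49/5.
E[V | stage 2] = (6+7+8)/3 = 7.
E[V | stage 3] = (2+4+7+9+14)/5 = 36/5.
By the law of total expectation,
E[V] = (1/8)·(49/5) + (1/2)·(7) + (3/8)·(36/5) = 297/40.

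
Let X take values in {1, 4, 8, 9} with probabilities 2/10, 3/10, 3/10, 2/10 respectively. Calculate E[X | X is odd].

5

P(X is odd) = 2/5.
Σ over the event: 1·1/5 + 9·1/5 = 2.
E[X | X is odd] = (2) / (2/5) = 5.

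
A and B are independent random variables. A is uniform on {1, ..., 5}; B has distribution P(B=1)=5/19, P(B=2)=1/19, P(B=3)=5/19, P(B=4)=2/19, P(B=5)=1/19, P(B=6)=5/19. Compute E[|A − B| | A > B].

73/35

P(A > B) = 7/19.
Summing |A−B|·P(x,y) over outcomes with A > B gives 73/95.
E[|A − B| | A > B] = (73/95) / (7/19) = 73/35.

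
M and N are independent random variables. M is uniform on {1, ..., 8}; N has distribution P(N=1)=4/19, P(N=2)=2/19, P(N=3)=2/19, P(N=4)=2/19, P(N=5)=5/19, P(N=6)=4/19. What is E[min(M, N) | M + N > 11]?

P(M + N > 11) = 3/19.
Summing min(M,N)·P(x,y) over outcomes with M + N > 11 gives 65/76.
E[min(M, N) | M + N > 11] = (65/76) / (3/19) = 65/12.

65/12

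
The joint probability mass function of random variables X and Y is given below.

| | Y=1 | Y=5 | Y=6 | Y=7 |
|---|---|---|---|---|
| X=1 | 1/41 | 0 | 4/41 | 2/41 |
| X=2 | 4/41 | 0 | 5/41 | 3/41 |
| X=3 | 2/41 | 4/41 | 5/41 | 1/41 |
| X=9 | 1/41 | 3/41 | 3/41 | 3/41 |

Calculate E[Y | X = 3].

59/12

P(X = 3) = 12/41.
Σ Y·P over the event = 1·(2/41) + 5·(4/41) + 6·(5/41) + 7·(1/41) = 59/41.
E[Y | X = 3] = (59/41) / (12/41) = 59/12.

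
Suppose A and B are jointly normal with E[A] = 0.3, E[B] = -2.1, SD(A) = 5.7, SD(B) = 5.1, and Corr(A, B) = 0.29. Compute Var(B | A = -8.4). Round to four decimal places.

The conditional variance in a bivariate normal is σ_B²(1 − ρ²), independent of x.
Var(B | A=-8.4) = (5.1)²·(1 − (0.29)²) = 26.01·0.9159 = 23.8226.

23.8226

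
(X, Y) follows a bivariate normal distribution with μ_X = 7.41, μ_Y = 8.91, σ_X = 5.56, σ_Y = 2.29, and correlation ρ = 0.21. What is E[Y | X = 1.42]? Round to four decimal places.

8.3919

The regression of Y on X has slope ρ·σ_Y/σ_X and passes through (μ_X, μ_Y).
E[Y | X=1.42] = 8.91 + (0.21)·(2.29/5.56)·(1.42 − (7.41)) = 8.91 + (0.086493)·(-5.99) = 8.3919.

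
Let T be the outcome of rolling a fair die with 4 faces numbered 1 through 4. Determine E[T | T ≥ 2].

Given T ≥ 2, T is equally likely to be any of {2, 3, 4}.
E[T | T ≥ 2] = (2 + 3 + 4) / 3 = 3.

3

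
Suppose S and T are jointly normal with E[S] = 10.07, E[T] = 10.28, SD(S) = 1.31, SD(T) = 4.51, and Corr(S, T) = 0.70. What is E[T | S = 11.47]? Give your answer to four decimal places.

E[T | S=x] = μ_T + ρ(σ_T/σ_S)(x − μ_S) for jointly normal variables.
E[T | S=11.47] = 10.28 + (0.70)·(4.51/1.31)·(11.47 − (10.07)) = 10.28 + (2.4099)·(1.4) = 13.6539.

13.6539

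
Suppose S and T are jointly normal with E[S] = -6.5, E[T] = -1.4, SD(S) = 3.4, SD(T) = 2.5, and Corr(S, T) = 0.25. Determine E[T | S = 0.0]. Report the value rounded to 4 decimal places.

-0.2051

The regression of T on S has slope ρ·σ_T/σ_S and passes through (μ_S, μ_T).
E[T | S=0.0] = -1.4 + (0.25)·(2.5/3.4)·(0.0 − (-6.5)) = -1.4 + (0.183824)·(6.5) = -0.2051.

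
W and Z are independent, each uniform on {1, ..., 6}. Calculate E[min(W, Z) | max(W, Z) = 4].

16/7

P(max(W, Z) = 4) = 7/36.
Summing min(W,Z)·P(x,y) over outcomes with max(W, Z) = 4 gives 4/9.
E[min(W, Z) | max(W, Z) = 4] = (4/9) / (7/36) = 16/7.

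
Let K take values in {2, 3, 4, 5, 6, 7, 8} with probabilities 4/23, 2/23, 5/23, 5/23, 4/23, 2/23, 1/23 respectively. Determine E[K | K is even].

P(K is even) = 14/23.
Σ over the event: 2·4/23 + 4·5/23 + 6·4/23 + 8·1/23 = 60/23.
E[K | K is even] = (60/23) / (14/23) = 30/7.

30/7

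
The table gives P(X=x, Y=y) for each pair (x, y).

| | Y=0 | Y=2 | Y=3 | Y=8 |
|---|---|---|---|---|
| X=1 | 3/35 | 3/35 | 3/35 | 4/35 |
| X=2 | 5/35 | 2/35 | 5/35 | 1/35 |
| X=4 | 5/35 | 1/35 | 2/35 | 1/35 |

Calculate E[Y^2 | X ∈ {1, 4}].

381/22

P(X ∈ {1, 4}) = 22/35.
Σ Y^2·P over the event = 0·(3/35) + 4·(3/35) + 9·(3/35) + 64·(4/35) + 0·(5/35) + 4·(1/35) + 9·(2/35) + 64·(1/35) = 381/35.
E[Y^2 | X ∈ {1, 4}] = (381/35) / (22/35) = 381/22.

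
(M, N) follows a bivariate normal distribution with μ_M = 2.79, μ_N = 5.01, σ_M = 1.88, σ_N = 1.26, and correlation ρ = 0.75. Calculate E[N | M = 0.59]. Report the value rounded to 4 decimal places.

For a bivariate normal, E[N | M=x] = μ_N + ρ·(σ_N/σ_M)·(x − μ_M).
E[N | M=0.59] = 5.01 + (0.75)·(1.26/1.88)·(0.59 − (2.79)) = 5.01 + (0.50266)·(-2.2) = 3.9041.

3.9041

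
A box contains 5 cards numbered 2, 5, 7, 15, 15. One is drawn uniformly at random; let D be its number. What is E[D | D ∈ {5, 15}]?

35/3

P(D ∈ {5, 15}) = 3/5.
Σ over the event: 5·1/5 + 15·2/5 = 7.
E[D | D ∈ {5, 15}] = (7) / (3/5) = 35/3.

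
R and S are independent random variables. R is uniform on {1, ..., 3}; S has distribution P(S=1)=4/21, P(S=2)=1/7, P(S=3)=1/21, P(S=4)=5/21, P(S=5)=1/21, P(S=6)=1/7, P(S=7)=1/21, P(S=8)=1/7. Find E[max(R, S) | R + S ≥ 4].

129/26

P(R + S ≥ 4) = 52/63.
Summing max(R,S)·P(x,y) over outcomes with R + S ≥ 4 gives 86/21.
E[max(R, S) | R + S ≥ 4] = (86/21) / (52/63) = 129/26.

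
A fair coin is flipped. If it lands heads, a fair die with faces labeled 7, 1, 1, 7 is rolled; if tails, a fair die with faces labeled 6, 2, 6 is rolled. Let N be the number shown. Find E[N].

E[N | heads] = (7+1+1+7)/4 = 4.
E[N | tails] = (6+2+6)/3 = 14/3.
E[N] = (1/2)·(4) + (1/2)·(14/3) = 13/3.

13/3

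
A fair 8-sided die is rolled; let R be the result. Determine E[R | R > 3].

6

Given R > 3, R is equally likely to be any of {4, 5, 6, 7, 8}.
E[R | R > 3] = (4 + 5 + 6 + 7 + 8) / 5 = 6.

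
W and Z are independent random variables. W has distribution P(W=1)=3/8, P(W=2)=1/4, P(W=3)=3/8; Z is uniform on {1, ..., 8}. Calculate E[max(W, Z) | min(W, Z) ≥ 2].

178/35

P(min(W, Z) ≥ 2) = 35/64.
Summing max(W,Z)·P(x,y) over outcomes with min(W, Z) ≥ 2 gives 89/32.
E[max(W, Z) | min(W, Z) ≥ 2] = (89/32) / (35/64) = 178/35.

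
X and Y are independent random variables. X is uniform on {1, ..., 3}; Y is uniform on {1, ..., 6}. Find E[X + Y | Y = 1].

3

Outcomes with Y = 1: (1,1), (2,1), (3,1), each with probability 1/18.
E[X + Y | Y = 1] = (2 + 3 + 4) / 3 = 3.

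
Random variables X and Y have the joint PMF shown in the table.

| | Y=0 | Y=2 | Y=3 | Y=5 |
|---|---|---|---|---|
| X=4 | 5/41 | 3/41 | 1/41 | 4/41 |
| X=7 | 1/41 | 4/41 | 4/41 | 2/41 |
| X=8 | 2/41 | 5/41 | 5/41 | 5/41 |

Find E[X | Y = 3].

P(Y = 3) = 10/41.
Σ X·P over the event = 4·(1/41) + 7·(4/41) + 8·(5/41) = 72/41.
E[X | Y = 3] = (72/41) / (10/41) = 36/5.

36/5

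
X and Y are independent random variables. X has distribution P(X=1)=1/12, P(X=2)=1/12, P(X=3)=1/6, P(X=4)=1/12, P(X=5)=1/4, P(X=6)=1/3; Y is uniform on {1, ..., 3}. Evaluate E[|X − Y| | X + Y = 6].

7/3

P(X + Y = 6) = 1/6.
Summing |X−Y|·P(x,y) over outcomes with X + Y = 6 gives 7/18.
E[|X − Y| | X + Y = 6] = (7/18) / (1/6) = 7/3.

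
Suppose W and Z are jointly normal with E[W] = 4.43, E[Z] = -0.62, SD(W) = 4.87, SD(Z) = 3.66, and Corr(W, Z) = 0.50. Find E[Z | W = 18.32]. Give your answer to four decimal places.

The regression of Z on W has slope ρ·σ_Z/σ_W and passes through (μ_W, μ_Z).
E[Z | W=18.32] = -0.62 + (0.50)·(3.66/4.87)·(18.32 − (4.43)) = -0.62 + (0.37577)·(13.89) = 4.5994.

4.5994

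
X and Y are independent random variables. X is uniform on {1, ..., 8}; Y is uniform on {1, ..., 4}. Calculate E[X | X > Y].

P(X > Y) = 11/16.
Summing X·P(x,y) over outcomes with X > Y gives 31/8.
E[X | X > Y] = (31/8) / (11/16) = 62/11.

62/11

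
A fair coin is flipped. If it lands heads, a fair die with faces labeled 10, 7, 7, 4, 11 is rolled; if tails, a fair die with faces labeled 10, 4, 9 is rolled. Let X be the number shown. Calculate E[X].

E[X | heads] = (10+7+7+4+11)/5 = 39/5.
E[X | tails] = (10+4+9)/3 = 23/3.
By the law of total expectation,
E[X] = (1/2)·(39/5) + (1/2)·(23/3) = 116/15.

116/15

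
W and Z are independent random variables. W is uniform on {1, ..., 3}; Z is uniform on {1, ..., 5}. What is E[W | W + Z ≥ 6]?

P(W + Z ≥ 6) = 2/5.
Summing W·P(x,y) over outcomes with W + Z ≥ 6 gives 14/15.
E[W | W + Z ≥ 6] = (14/15) / (2/5) = 7/3.

7/3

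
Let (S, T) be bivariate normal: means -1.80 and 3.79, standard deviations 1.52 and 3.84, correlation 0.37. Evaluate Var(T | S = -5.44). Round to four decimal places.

12.7269

For a bivariate normal, Var(T | S=x) = σ_T²(1 − ρ²).
Var(T | S=-5.44) = (3.84)²·(1 − (0.37)²) = 14.7456·0.8631 = 12.7269.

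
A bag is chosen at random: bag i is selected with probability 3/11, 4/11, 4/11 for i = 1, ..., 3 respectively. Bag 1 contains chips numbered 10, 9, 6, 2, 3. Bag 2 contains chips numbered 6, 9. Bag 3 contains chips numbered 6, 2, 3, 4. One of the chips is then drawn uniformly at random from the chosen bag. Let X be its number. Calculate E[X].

E[X | bag 1] = (10+9+6+2+3)/5 = 6.
E[X | bag 2] = (6+9)/2 = 15/2.
E[X | bag 3] = (6+2+3+4)/4 = 15/4.
By the law of total expectation,
E[X] = (3/11)·(6) + (4/11)·(15/2) + (4/11)·(15/4) = 63/11.

63/11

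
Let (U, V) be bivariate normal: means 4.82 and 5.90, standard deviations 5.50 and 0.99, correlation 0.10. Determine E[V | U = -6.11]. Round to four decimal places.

For a bivariate normal, E[V | U=x] = μ_V + ρ·(σ_V/σ_U)·(x − μ_U).
E[V | U=-6.11] = 5.90 + (0.10)·(0.99/5.50)·(-6.11 − (4.82)) = 5.90 + (0.018)·(-10.93) = 5.7033.

5.7033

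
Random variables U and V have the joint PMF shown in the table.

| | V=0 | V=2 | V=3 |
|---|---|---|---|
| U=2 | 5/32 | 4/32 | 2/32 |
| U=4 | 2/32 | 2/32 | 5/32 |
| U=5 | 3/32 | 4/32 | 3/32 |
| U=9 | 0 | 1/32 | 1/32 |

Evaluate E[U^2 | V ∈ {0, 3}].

53/3

P(V ∈ {0, 3}) = 21/32.
Σ U^2·P over the event = 4·(5/32) + 4·(2/32) + 16·(2/32) + 16·(5/32) + 25·(3/32) + 25·(3/32) + 81·(1/32) = 371/32.
E[U^2 | V ∈ {0, 3}] = (371/32) / (21/32) = 53/3.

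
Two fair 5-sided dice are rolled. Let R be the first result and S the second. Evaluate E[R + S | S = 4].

7

Outcomes with S = 4: (1,4), (2,4), (3,4), (4,4), (5,4), each with probability 1/25.
E[R + S | S = 4] = (5 + 6 + 7 + 8 + 9) / 5 = 7.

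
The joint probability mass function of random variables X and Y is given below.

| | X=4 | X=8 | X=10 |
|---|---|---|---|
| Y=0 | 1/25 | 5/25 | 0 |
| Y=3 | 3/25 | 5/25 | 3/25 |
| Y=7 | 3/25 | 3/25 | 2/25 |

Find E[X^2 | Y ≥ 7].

P(Y ≥ 7) = 8/25.
Σ X^2·P over the event = 16·(3/25) + 64·(3/25) + 100·(2/25) = 88/5.
E[X^2 | Y ≥ 7] = (88/5) / (8/25) = 55.

55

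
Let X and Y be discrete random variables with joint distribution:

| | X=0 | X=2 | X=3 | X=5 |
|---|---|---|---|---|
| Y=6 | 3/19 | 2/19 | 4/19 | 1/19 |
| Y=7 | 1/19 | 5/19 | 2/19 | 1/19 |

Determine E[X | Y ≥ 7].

P(Y ≥ 7) = 9/19.
Σ X·P over the event = 0·(1/19) + 2·(5/19) + 3·(2/19) + 5·(1/19) = 21/19.
E[X | Y ≥ 7] = (21/19) / (9/19) = 7/3.

7/3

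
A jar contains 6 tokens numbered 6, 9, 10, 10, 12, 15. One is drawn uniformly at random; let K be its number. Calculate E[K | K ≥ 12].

P(K ≥ 12) = 1/3.
Σ over the event: 12·1/6 + 15·1/6 = 9/2.
E[K | K ≥ 12] = (9/2) / (1/3) = 27/2.

27/2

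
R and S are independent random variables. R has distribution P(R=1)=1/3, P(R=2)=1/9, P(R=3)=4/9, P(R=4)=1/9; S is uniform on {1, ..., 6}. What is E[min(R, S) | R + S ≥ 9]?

P(R + S ≥ 9) = 1/9.
Summing min(R,S)·P(x,y) over outcomes with R + S ≥ 9 gives 10/27.
E[min(R, S) | R + S ≥ 9] = (10/27) / (1/9) = 10/3.

10/3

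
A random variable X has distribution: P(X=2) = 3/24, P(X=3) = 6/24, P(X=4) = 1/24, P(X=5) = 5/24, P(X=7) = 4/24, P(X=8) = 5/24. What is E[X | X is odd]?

P(X is odd) = 5/8.
Σ over the event: 3·1/4 + 5·5/24 + 7·1/6 = 71/24.
E[X | X is odd] = (71/24) / (5/8) = 71/15.

71/15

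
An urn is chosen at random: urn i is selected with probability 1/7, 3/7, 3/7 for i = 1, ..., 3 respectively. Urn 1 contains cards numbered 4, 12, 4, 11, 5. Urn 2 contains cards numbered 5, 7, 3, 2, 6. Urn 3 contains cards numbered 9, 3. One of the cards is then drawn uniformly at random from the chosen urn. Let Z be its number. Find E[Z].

E[Z | urn 1] = (4+12+4+11+5)/5 = 36/5.
E[Z | urn 2] = (5+7+3+2+6)/5 = 23/5.
E[Z | urn 3] = (9+3)/2 = 6.
By the law of total expectation,
E[Z] = (1/7)·(36/5) + (3/7)·(23/5) + (3/7)·(6) = 39/7.

39/7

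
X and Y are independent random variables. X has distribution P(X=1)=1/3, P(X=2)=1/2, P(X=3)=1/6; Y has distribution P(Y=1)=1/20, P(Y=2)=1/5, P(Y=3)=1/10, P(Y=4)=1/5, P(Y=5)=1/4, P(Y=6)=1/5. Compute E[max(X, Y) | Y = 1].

11/6

P(Y = 1) = 1/20.
Summing max(X,Y)·P(x,y) over outcomes with Y = 1 gives 11/120.
E[max(X, Y) | Y = 1] = (11/120) / (1/20) = 11/6.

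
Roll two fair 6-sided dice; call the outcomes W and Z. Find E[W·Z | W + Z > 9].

P(W + Z > 9) = 1/6.
Summing WZ·P(x,y) over outcomes with W + Z > 9 gives 169/36.
E[W·Z | W + Z > 9] = (169/36) / (1/6) = 169/6.

169/6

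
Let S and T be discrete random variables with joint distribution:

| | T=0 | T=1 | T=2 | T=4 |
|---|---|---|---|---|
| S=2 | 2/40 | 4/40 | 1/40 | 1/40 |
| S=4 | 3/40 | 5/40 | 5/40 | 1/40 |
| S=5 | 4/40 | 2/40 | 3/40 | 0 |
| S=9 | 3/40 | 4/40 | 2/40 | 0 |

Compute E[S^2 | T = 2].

321/11

P(T = 2) = 11/40.
Σ S^2·P over the event = 4·(1/40) + 16·(5/40) + 25·(3/40) + 81·(2/40) = 321/40.
E[S^2 | T = 2] = (321/40) / (11/40) = 321/11.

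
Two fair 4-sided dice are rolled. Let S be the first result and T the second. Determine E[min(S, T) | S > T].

Outcomes with S > T: (2,1), (3,1), (3,2), (4,1), (4,2), (4,3), each with probability 1/16.
E[min(S, T) | S > T] = (1 + 1 + 2 + 1 + 2 + 3) / 6 = 5/3.

5/3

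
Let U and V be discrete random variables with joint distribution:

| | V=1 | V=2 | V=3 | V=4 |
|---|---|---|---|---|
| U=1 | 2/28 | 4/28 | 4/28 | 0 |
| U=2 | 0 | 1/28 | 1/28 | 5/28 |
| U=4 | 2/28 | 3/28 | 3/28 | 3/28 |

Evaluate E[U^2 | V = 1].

17/2

P(V = 1) = 1/7.
Σ U^2·P over the event = 1·(2/28) + 16·(2/28) = 17/14.
E[U^2 | V = 1] = (17/14) / (1/7) = 17/2.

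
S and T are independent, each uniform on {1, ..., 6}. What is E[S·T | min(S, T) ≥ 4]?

Outcomes with min(S, T) ≥ 4: (4,4), (4,5), (4,6), (5,4), (5,5), (5,6), (6,4), (6,5), (6,6), each with probability 1/36.
E[S·T | min(S, T) ≥ 4] = (16 + 20 + 24 + 20 + 25 + 30 + 24 + 30 + 36) / 9 = 25.

25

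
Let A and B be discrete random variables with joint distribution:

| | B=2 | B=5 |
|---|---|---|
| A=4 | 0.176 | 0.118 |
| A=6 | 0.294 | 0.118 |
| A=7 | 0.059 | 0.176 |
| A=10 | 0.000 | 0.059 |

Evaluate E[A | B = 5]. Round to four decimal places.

P(B = 5) = 0.471.
Summing A·P(A=x,B=y) over the conditioning event gives 3.002.
E[A | B = 5] = (3.002) / (0.471) = 6.3737.

6.3737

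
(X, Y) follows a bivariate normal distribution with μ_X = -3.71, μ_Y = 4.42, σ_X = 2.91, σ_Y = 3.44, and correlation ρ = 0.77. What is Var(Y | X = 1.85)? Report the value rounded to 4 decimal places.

Var(Y | X=x) = (1 − ρ²)·σ_Y².
Var(Y | X=1.85) = (3.44)²·(1 − (0.77)²) = 11.8336·0.4071 = 4.8175.

4.8175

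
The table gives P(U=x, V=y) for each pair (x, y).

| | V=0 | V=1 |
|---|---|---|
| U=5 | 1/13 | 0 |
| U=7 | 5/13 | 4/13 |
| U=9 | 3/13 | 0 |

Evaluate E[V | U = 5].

P(U = 5) = 1/13.
Summing V·P(U=x,V=y) over the conditioning event gives 0.
E[V | U = 5] = (0) / (1/13) = 0.

0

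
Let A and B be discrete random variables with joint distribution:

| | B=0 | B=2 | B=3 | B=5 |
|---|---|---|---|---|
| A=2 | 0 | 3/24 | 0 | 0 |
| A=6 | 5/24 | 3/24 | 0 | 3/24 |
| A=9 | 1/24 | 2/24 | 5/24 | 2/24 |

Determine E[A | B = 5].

P(B = 5) = 5/24.
Summing A·P(A=x,B=y) over the conditioning event gives 3/2.
E[A | B = 5] = (3/2) / (5/24) = 36/5.

36/5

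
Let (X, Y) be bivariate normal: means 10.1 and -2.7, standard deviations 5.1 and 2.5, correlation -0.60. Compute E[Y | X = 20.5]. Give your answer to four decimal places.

For a bivariate normal, E[Y | X=x] = μ_Y + ρ·(σ_Y/σ_X)·(x − μ_X).
E[Y | X=20.5] = -2.7 + (-0.60)·(2.5/5.1)·(20.5 − (10.1)) = -2.7 + (-0.29412)·(10.4) = -5.7588.

-5.7588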